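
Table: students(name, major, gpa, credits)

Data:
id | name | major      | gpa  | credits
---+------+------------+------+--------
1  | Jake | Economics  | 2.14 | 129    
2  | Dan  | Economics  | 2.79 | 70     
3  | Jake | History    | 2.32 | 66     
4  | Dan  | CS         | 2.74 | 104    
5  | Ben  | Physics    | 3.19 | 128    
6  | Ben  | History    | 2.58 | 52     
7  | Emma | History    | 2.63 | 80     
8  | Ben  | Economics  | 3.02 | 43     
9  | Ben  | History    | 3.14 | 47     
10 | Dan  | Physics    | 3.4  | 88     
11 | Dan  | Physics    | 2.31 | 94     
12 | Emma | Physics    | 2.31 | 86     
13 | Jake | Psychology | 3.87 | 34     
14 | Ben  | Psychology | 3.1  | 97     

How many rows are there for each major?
SELECT major, COUNT(*) as count
FROM students
GROUP BY major

Result:
  CS: 1
  Economics: 3
  History: 4
  Physics: 4
  Psychology: 2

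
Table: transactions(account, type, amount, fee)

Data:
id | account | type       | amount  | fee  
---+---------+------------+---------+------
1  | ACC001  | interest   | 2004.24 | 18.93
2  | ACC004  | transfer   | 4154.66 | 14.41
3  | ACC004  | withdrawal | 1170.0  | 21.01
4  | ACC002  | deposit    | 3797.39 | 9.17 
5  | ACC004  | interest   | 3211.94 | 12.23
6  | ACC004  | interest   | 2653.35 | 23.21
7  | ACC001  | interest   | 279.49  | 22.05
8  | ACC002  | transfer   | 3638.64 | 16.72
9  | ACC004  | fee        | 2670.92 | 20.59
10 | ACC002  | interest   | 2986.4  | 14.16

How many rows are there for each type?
SELECT type, COUNT(*) as count
FROM transactions
GROUP BY type

Result:
  deposit: 1
  fee: 1
  interest: 5
  transfer: 2
  withdrawal: 1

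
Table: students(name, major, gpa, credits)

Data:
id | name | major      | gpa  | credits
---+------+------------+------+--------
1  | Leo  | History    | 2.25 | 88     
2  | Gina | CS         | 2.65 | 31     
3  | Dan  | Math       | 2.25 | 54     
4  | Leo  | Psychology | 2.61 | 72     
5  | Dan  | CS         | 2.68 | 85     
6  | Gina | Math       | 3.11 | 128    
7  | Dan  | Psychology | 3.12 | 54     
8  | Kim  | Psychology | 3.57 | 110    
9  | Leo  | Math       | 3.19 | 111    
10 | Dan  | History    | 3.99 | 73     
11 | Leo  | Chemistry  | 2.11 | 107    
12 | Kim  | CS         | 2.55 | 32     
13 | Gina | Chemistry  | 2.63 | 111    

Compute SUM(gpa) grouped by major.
SELECT major, SUM(gpa) as result
FROM students
GROUP BY major

Result:
  CS: 7.88
  Chemistry: 4.74
  History: 6.24
  Math: 8.55
  Psychology: 9.30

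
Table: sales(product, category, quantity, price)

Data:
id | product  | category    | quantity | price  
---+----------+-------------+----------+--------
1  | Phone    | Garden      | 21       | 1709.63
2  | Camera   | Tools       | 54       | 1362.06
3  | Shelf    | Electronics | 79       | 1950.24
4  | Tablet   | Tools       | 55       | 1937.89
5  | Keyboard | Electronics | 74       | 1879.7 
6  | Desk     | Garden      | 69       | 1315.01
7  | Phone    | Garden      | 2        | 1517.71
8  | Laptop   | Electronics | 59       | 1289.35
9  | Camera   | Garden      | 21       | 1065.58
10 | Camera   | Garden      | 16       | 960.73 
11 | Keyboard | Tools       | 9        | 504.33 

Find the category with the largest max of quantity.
SELECT category, MAX(quantity) as val
FROM sales
GROUP BY category
ORDER BY val DESC
LIMIT 1

Result: Electronics with max(quantity) = 79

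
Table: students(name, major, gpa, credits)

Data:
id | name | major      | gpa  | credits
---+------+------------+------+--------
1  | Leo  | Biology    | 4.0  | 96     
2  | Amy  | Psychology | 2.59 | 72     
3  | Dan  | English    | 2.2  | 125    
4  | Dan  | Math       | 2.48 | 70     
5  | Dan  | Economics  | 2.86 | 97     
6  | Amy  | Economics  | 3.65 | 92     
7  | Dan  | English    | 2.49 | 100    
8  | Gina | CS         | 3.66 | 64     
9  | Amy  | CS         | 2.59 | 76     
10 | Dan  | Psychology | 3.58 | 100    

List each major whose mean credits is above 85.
SELECT major, AVG(credits)
FROM students
GROUP BY major
HAVING AVG(credits) > 85

Result:
  Biology: avg=96.00
  Economics: avg=94.50
  English: avg=112.50
  Psychology: avg=86.00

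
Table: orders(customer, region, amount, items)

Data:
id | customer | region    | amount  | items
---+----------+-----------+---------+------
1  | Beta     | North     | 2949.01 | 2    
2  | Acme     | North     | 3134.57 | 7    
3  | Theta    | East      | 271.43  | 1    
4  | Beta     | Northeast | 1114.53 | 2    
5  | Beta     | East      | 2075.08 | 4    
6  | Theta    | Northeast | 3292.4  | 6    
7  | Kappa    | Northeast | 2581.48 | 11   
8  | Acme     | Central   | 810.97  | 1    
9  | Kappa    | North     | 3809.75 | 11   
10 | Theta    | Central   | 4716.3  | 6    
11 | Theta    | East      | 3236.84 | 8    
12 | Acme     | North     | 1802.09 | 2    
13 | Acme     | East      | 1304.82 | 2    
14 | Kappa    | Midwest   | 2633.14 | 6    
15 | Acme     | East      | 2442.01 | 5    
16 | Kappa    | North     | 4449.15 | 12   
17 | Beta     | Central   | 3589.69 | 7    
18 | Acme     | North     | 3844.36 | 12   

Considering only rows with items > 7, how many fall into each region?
SELECT region, COUNT(*)
FROM orders
WHERE items > 7
GROUP BY region

Note: WHERE filters rows before grouping.

Result:
  East: 1
  North: 3
  Northeast: 1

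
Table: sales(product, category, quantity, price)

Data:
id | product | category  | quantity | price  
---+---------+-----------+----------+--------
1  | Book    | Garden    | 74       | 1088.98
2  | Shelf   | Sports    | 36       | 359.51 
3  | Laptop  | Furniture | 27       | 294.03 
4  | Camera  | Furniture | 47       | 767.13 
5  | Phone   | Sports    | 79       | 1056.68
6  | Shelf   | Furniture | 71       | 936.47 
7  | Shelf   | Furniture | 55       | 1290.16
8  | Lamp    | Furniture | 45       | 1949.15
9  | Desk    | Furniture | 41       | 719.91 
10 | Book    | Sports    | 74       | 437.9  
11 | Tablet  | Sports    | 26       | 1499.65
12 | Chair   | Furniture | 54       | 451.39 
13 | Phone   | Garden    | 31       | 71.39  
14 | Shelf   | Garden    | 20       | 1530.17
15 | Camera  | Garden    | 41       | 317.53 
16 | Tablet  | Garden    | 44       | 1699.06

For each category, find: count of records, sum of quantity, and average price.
SELECT category,
       COUNT(*) as cnt,
       SUM(quantity) as total_quantity,
       AVG(price) as avg_price
FROM sales
GROUP BY category

Result:
  Furniture: 7 records, 340 total quantity, 915.46 avg price
  Garden: 5 records, 210 total quantity, 941.43 avg price
  Sports: 4 records, 215 total quantity, 838.44 avg price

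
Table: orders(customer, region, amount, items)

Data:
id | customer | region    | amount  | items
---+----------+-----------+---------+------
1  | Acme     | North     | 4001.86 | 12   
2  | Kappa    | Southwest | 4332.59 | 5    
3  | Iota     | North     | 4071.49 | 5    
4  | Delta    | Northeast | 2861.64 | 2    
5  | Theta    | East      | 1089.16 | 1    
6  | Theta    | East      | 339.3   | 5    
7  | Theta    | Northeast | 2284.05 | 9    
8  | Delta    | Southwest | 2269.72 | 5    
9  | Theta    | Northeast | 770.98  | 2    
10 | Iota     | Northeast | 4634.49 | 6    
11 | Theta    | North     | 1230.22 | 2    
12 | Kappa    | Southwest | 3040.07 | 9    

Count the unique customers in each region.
SELECT region, COUNT(DISTINCT customer)
FROM orders
GROUP BY region

Result:
  East: 1 distinct
  North: 3 distinct
  Northeast: 3 distinct
  Southwest: 2 distinct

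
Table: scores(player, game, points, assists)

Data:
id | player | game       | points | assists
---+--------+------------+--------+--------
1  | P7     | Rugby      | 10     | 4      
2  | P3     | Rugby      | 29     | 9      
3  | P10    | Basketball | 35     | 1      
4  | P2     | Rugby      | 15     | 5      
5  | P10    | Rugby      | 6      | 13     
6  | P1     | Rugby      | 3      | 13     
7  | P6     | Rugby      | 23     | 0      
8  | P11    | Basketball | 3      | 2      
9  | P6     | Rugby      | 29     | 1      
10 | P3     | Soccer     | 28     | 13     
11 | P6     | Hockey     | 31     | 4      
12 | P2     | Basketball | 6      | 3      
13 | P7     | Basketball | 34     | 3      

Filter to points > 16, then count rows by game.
SELECT game, COUNT(*)
FROM scores
WHERE points > 16
GROUP BY game

Note: WHERE filters rows before grouping.

Result:
  Basketball: 2
  Hockey: 1
  Rugby: 3
  Soccer: 1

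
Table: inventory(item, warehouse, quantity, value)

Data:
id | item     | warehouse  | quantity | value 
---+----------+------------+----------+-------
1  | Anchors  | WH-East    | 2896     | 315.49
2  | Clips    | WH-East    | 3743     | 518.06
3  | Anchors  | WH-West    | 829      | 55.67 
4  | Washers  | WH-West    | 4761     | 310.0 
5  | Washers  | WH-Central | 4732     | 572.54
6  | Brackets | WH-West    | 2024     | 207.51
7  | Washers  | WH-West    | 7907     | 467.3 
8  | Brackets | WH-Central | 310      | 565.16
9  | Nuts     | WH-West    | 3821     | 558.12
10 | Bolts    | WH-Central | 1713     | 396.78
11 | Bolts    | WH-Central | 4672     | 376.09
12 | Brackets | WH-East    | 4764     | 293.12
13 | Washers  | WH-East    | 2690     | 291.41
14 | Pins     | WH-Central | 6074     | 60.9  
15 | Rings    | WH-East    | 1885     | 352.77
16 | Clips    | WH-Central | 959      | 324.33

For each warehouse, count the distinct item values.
SELECT warehouse, COUNT(DISTINCT item)
FROM inventory
GROUP BY warehouse

Result:
  WH-Central: 5 distinct
  WH-East: 5 distinct
  WH-West: 4 distinct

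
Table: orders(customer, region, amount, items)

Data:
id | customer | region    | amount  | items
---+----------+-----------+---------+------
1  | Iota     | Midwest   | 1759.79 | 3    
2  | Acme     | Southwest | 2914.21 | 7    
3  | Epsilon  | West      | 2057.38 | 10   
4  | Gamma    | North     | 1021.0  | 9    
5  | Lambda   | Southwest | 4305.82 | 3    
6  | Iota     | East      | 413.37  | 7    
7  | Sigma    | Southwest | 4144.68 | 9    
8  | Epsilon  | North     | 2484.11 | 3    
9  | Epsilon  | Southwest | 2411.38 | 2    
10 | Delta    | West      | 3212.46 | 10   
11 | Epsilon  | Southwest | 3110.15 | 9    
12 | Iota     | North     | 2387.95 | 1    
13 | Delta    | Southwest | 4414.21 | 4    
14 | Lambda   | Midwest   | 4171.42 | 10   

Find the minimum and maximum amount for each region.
SELECT region, MIN(amount), MAX(amount)
FROM orders
GROUP BY region

Result:
  East: min=413.37, max=413.37
  Midwest: min=1759.79, max=4171.42
  North: min=1021.00, max=2484.11
  Southwest: min=2411.38, max=4414.21
  West: min=2057.38, max=3212.46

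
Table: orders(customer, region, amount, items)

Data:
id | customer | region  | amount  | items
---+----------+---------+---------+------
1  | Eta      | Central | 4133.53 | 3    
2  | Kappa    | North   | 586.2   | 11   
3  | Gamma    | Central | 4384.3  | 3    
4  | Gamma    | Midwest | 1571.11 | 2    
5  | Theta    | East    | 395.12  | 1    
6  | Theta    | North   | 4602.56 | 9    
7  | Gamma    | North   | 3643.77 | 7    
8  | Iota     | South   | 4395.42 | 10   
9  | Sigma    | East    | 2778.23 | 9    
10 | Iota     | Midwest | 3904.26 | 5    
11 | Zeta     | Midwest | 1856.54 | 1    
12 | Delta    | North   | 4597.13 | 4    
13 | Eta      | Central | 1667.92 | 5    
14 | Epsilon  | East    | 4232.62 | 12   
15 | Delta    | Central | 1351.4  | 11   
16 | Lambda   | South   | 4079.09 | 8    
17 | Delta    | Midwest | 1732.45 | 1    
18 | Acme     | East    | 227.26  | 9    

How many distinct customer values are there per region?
SELECT region, COUNT(DISTINCT customer)
FROM orders
GROUP BY region

Result:
  Central: 3 distinct
  East: 4 distinct
  Midwest: 4 distinct
  North: 4 distinct
  South: 2 distinct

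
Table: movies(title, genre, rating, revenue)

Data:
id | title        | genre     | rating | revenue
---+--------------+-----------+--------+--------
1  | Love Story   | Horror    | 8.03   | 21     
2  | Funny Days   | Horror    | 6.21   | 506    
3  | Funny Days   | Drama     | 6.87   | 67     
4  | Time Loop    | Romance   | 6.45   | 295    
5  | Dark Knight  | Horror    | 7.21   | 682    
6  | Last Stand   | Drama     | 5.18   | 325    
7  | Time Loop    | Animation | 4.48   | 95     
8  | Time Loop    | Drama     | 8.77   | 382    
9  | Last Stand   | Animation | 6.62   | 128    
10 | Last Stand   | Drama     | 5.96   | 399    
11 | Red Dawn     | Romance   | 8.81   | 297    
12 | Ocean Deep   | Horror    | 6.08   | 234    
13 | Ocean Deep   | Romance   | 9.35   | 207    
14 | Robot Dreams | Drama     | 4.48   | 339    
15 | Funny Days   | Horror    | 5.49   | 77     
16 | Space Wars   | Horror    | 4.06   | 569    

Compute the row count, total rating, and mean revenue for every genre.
SELECT genre,
       COUNT(*) as cnt,
       SUM(rating) as total_rating,
       AVG(revenue) as avg_revenue
FROM movies
GROUP BY genre

Result:
  Animation: 2 records, 11.10 total rating, 111.50 avg revenue
  Drama: 5 records, 31.26 total rating, 302.40 avg revenue
  Horror: 6 records, 37.08 total rating, 348.17 avg revenue
  Romance: 3 records, 24.61 total rating, 266.33 avg revenue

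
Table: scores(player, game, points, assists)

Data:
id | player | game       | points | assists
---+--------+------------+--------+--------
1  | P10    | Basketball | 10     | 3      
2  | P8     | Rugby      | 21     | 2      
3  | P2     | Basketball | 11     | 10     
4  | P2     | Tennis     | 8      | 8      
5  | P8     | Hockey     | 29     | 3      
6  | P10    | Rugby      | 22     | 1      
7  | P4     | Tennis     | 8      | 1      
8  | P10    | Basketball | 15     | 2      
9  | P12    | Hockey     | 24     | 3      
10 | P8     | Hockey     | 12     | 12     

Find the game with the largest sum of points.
SELECT game, SUM(points) as val
FROM scores
GROUP BY game
ORDER BY val DESC
LIMIT 1

Result: Hockey with sum(points) = 65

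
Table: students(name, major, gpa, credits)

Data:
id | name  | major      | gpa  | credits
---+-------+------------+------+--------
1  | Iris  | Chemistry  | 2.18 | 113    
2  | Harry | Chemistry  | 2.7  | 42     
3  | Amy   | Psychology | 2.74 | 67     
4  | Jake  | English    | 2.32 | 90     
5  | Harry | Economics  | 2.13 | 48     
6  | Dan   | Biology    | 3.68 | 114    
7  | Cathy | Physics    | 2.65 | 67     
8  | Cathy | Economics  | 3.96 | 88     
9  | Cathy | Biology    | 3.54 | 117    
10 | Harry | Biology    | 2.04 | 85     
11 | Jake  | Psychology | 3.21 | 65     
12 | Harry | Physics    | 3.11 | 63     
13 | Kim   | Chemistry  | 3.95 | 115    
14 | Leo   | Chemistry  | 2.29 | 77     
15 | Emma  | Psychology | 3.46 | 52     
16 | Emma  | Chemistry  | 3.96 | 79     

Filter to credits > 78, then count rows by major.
SELECT major, COUNT(*)
FROM students
WHERE credits > 78
GROUP BY major

Note: WHERE filters rows before grouping.

Result:
  Biology: 3
  Chemistry: 3
  Economics: 1
  English: 1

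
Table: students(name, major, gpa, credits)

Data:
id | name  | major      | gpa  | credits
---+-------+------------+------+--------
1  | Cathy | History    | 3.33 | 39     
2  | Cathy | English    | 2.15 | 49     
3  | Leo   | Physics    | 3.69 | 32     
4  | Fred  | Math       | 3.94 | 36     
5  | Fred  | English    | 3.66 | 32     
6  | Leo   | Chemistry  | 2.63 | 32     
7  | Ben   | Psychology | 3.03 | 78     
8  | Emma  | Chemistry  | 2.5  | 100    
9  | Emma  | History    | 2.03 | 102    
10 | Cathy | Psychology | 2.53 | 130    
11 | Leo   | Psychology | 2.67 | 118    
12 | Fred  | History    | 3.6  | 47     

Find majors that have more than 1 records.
SELECT major, COUNT(*) as cnt
FROM students
GROUP BY major
HAVING COUNT(*) > 1

Result:
  Chemistry: 2
  English: 2
  History: 3
  Psychology: 3

Note: HAVING filters groups after aggregation, WHERE filters rows before.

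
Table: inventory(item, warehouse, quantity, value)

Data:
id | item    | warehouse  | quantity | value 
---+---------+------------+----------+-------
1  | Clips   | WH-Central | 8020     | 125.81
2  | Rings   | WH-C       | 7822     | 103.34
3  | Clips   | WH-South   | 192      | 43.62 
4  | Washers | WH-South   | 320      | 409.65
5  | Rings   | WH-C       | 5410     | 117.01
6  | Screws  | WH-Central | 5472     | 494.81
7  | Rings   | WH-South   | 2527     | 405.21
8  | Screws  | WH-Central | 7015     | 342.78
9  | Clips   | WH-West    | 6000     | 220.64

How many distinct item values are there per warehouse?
SELECT warehouse, COUNT(DISTINCT item)
FROM inventory
GROUP BY warehouse

Result:
  WH-C: 1 distinct
  WH-Central: 2 distinct
  WH-South: 3 distinct
  WH-West: 1 distinct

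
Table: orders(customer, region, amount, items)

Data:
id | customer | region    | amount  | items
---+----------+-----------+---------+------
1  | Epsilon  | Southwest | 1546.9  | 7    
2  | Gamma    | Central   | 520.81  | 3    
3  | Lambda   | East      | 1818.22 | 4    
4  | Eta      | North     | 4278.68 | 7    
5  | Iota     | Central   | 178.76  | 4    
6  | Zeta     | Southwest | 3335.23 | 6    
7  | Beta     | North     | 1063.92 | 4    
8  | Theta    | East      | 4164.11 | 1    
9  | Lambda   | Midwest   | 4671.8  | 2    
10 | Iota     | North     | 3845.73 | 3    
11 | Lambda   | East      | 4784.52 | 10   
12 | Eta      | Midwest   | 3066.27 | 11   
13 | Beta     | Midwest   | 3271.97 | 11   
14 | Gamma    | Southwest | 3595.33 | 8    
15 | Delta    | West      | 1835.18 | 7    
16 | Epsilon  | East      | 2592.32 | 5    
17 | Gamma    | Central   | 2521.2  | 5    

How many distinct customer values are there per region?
SELECT region, COUNT(DISTINCT customer)
FROM orders
GROUP BY region

Result:
  Central: 2 distinct
  East: 3 distinct
  Midwest: 3 distinct
  North: 3 distinct
  Southwest: 3 distinct
  West: 1 distinct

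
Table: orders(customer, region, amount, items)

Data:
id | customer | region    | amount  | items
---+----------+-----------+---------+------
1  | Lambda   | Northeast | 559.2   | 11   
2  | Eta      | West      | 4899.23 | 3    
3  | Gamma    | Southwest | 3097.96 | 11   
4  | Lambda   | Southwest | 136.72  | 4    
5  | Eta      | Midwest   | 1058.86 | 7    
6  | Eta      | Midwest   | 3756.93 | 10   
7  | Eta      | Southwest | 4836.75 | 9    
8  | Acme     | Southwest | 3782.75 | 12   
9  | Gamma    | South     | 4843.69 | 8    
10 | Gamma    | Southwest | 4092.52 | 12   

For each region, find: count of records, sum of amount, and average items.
SELECT region,
       COUNT(*) as cnt,
       SUM(amount) as total_amount,
       AVG(items) as avg_items
FROM orders
GROUP BY region

Result:
  Midwest: 2 records, 4815.79 total amount, 8.50 avg items
  Northeast: 1 records, 559.20 total amount, 11.00 avg items
  South: 1 records, 4843.69 total amount, 8.00 avg items
  Southwest: 5 records, 15946.70 total amount, 9.60 avg items
  West: 1 records, 4899.23 total amount, 3.00 avg items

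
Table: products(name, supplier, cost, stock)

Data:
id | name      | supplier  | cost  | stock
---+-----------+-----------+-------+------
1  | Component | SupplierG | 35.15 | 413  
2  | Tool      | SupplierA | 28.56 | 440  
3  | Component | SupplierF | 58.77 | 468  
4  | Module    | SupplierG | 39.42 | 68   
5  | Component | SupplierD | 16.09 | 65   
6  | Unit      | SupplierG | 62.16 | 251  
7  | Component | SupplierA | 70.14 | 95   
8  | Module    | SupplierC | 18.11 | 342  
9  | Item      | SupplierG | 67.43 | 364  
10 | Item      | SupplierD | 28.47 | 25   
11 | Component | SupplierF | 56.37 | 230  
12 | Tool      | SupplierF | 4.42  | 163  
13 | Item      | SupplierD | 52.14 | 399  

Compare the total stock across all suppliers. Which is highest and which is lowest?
SELECT supplier, SUM(stock)
FROM products
GROUP BY supplier
ORDER BY SUM(stock)

All groups:
  SupplierC: 342
  SupplierD: 489
  SupplierA: 535
  SupplierF: 861
  SupplierG: 1096

Highest: SupplierG (1096)
Lowest: SupplierC (342)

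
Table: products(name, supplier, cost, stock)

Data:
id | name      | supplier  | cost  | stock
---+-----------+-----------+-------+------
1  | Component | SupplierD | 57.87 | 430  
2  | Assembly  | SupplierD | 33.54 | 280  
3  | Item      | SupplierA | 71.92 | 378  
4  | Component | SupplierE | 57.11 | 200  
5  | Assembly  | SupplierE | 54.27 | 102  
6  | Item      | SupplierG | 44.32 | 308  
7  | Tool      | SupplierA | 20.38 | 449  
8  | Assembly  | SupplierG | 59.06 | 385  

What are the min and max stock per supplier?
SELECT supplier, MIN(stock), MAX(stock)
FROM products
GROUP BY supplier

Result:
  SupplierA: min=378, max=449
  SupplierD: min=280, max=430
  SupplierE: min=102, max=200
  SupplierG: min=308, max=385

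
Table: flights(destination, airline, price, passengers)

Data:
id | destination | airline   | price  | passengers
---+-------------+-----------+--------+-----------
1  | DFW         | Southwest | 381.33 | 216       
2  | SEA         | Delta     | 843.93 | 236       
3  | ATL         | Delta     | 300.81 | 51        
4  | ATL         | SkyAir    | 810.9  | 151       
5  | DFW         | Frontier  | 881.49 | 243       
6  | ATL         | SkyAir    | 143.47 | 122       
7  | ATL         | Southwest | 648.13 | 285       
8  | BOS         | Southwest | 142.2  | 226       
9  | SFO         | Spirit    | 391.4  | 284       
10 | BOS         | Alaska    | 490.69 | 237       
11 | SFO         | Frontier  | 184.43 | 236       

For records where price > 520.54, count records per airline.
SELECT airline, COUNT(*)
FROM flights
WHERE price > 520.54
GROUP BY airline

Note: WHERE filters rows before grouping.

Result:
  Delta: 1
  Frontier: 1
  SkyAir: 1
  Southwest: 1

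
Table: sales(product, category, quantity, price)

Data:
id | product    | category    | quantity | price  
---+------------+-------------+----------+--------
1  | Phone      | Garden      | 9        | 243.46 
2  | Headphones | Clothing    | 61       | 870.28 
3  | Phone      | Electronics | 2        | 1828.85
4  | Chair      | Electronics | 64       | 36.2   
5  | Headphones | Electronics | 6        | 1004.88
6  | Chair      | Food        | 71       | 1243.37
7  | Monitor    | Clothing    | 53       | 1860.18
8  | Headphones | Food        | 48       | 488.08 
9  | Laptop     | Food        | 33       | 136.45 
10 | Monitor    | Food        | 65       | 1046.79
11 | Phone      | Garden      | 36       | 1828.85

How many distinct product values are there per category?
SELECT category, COUNT(DISTINCT product)
FROM sales
GROUP BY category

Result:
  Clothing: 2 distinct
  Electronics: 3 distinct
  Food: 4 distinct
  Garden: 1 distinct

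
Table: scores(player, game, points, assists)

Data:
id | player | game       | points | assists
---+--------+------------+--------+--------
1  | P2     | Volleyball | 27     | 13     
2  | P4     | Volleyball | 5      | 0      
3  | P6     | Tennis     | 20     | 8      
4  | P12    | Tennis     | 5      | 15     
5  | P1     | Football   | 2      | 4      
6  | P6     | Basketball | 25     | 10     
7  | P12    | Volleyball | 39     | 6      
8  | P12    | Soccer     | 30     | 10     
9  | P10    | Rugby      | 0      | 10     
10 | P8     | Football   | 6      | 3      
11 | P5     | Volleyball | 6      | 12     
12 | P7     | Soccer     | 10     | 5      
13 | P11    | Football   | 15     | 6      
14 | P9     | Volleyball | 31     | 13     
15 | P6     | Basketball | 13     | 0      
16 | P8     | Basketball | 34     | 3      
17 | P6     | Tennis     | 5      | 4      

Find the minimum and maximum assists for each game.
SELECT game, MIN(assists), MAX(assists)
FROM scores
GROUP BY game

Result:
  Basketball: min=0, max=10
  Football: min=3, max=6
  Rugby: min=10, max=10
  Soccer: min=5, max=10
  Tennis: min=4, max=15
  Volleyball: min=0, max=13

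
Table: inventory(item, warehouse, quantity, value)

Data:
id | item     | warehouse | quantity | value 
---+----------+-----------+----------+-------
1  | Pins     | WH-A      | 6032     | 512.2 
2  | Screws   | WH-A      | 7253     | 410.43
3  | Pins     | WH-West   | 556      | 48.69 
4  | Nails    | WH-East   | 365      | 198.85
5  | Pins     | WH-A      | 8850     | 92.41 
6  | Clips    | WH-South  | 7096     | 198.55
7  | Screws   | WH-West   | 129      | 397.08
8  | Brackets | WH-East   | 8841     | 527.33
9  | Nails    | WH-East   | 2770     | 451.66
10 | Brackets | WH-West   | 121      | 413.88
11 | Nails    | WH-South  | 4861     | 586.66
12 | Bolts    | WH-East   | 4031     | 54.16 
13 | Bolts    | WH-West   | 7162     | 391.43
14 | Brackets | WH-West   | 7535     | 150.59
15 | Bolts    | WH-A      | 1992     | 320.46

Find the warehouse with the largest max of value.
SELECT warehouse, MAX(value) as val
FROM inventory
GROUP BY warehouse
ORDER BY val DESC
LIMIT 1

Result: WH-South with max(value) = 586.66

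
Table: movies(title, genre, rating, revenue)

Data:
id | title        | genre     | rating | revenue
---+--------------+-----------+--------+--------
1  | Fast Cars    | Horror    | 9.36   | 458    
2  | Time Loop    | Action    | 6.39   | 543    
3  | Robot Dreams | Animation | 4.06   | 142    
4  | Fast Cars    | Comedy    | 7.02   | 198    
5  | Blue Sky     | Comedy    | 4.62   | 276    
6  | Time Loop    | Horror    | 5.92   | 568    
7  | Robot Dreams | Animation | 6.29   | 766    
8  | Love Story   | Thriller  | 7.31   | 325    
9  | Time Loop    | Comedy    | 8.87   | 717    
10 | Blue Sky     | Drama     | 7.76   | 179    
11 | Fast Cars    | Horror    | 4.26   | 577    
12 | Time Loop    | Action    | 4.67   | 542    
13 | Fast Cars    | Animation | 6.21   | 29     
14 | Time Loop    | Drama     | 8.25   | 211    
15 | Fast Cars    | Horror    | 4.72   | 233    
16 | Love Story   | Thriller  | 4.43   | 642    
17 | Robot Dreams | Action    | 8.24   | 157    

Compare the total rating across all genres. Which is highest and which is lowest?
SELECT genre, SUM(rating)
FROM movies
GROUP BY genre
ORDER BY SUM(rating)

All groups:
  Thriller: 11.74
  Drama: 16.01
  Animation: 16.56
  Action: 19.30
  Comedy: 20.51
  Horror: 24.26

Highest: Horror (24.26)
Lowest: Thriller (11.74)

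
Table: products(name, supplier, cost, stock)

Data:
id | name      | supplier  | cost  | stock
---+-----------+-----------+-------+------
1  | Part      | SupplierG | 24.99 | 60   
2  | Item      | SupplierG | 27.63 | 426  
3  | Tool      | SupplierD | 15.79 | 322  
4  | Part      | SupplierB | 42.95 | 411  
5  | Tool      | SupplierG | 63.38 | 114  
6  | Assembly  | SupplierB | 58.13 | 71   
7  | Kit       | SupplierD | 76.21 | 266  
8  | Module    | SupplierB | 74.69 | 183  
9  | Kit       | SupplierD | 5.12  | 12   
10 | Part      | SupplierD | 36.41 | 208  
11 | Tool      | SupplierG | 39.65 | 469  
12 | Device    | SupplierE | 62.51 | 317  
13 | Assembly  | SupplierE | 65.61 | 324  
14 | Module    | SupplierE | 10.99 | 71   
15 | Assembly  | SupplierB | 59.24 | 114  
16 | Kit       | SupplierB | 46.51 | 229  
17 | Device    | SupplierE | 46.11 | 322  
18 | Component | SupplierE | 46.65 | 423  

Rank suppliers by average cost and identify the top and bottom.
SELECT supplier, AVG(cost)
FROM products
GROUP BY supplier
ORDER BY AVG(cost)

All groups:
  SupplierD: 33.38
  SupplierG: 38.91
  SupplierE: 46.37
  SupplierB: 56.30

Highest: SupplierB (56.30)
Lowest: SupplierD (33.38)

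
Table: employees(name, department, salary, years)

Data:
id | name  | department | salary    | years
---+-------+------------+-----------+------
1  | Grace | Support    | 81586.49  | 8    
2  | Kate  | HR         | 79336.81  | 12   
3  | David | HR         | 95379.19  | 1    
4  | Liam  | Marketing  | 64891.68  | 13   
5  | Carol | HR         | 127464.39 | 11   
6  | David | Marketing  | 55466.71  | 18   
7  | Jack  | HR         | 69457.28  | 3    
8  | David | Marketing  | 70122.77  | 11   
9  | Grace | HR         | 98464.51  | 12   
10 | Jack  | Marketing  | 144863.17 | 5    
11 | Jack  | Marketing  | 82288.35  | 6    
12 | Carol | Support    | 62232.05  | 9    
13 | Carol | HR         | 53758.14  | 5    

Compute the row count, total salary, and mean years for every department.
SELECT department,
       COUNT(*) as cnt,
       SUM(salary) as total_salary,
       AVG(years) as avg_years
FROM employees
GROUP BY department

Result:
  HR: 6 records, 523860.32 total salary, 7.33 avg years
  Marketing: 5 records, 417632.68 total salary, 10.60 avg years
  Support: 2 records, 143818.54 total salary, 8.50 avg years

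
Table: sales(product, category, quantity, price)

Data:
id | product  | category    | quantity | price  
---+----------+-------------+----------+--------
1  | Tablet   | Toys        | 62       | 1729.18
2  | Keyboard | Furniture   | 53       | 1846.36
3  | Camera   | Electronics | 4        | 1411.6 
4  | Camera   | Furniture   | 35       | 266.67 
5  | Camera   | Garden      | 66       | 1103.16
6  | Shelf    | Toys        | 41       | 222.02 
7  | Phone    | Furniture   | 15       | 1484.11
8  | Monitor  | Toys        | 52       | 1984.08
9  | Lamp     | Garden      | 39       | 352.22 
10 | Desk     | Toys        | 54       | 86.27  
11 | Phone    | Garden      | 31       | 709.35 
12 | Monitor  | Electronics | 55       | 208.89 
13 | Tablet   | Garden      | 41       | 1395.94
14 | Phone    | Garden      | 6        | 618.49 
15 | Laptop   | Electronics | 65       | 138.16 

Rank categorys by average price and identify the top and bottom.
SELECT category, AVG(price)
FROM sales
GROUP BY category
ORDER BY AVG(price)

All groups:
  Electronics: 586.22
  Garden: 835.83
  Toys: 1005.39
  Furniture: 1199.05

Highest: Furniture (1199.05)
Lowest: Electronics (586.22)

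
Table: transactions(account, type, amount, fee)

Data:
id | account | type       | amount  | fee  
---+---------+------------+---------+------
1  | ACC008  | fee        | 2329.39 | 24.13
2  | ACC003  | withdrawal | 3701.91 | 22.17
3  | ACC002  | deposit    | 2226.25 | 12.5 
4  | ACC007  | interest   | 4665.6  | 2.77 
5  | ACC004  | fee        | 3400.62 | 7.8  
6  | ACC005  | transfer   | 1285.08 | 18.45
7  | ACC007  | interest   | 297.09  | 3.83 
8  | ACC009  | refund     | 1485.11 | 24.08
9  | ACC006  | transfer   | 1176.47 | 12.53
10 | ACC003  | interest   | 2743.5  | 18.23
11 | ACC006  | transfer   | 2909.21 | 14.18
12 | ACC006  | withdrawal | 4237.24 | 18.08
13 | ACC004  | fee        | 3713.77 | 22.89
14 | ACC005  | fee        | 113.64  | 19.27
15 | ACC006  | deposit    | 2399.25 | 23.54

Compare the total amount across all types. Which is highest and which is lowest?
SELECT type, SUM(amount)
FROM transactions
GROUP BY type
ORDER BY SUM(amount)

All groups:
  refund: 1485.11
  deposit: 4625.50
  transfer: 5370.76
  interest: 7706.19
  withdrawal: 7939.15
  fee: 9557.42

Highest: fee (9557.42)
Lowest: refund (1485.11)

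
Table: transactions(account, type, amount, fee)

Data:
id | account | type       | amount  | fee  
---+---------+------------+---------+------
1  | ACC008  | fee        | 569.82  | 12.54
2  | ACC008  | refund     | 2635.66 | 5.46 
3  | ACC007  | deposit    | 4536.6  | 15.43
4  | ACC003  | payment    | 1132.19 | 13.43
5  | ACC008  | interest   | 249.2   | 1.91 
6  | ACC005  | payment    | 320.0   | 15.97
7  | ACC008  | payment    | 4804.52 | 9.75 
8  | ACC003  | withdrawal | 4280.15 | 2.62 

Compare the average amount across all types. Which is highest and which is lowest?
SELECT type, AVG(amount)
FROM transactions
GROUP BY type
ORDER BY AVG(amount)

All groups:
  interest: 249.20
  fee: 569.82
  payment: 2085.57
  refund: 2635.66
  withdrawal: 4280.15
  deposit: 4536.60

Highest: deposit (4536.60)
Lowest: interest (249.20)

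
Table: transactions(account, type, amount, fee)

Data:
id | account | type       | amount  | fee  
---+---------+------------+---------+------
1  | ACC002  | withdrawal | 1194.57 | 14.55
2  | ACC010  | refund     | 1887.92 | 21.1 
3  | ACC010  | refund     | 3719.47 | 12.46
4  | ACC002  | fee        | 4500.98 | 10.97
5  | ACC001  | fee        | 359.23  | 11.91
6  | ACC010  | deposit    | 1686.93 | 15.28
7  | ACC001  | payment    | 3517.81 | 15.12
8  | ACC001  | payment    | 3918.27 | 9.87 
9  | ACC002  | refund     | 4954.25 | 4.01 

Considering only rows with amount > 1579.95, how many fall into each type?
SELECT type, COUNT(*)
FROM transactions
WHERE amount > 1579.95
GROUP BY type

Note: WHERE filters rows before grouping.

Result:
  deposit: 1
  fee: 1
  payment: 2
  refund: 3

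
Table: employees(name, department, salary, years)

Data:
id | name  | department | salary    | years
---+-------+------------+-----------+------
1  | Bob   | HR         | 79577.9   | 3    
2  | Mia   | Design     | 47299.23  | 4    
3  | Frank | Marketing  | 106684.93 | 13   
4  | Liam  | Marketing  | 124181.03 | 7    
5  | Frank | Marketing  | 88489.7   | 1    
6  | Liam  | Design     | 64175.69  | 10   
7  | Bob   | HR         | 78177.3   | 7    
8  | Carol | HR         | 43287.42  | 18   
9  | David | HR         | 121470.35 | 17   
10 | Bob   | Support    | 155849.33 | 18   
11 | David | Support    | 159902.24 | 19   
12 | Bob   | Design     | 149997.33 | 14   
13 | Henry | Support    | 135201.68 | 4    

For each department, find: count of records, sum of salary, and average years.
SELECT department,
       COUNT(*) as cnt,
       SUM(salary) as total_salary,
       AVG(years) as avg_years
FROM employees
GROUP BY department

Result:
  Design: 3 records, 261472.25 total salary, 9.33 avg years
  HR: 4 records, 322512.97 total salary, 11.25 avg years
  Marketing: 3 records, 319355.66 total salary, 7.00 avg years
  Support: 3 records, 450953.25 total salary, 13.67 avg years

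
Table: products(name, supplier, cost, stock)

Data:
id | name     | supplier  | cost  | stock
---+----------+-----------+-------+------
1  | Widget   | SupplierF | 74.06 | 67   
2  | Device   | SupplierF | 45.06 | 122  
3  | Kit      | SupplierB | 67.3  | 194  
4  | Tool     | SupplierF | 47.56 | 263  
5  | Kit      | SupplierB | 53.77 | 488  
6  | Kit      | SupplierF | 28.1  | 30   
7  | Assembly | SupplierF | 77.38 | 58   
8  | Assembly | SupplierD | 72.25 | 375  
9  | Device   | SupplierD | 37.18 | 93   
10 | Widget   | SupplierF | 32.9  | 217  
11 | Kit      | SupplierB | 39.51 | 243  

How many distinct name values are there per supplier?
SELECT supplier, COUNT(DISTINCT name)
FROM products
GROUP BY supplier

Result:
  SupplierB: 1 distinct
  SupplierD: 2 distinct
  SupplierF: 5 distinct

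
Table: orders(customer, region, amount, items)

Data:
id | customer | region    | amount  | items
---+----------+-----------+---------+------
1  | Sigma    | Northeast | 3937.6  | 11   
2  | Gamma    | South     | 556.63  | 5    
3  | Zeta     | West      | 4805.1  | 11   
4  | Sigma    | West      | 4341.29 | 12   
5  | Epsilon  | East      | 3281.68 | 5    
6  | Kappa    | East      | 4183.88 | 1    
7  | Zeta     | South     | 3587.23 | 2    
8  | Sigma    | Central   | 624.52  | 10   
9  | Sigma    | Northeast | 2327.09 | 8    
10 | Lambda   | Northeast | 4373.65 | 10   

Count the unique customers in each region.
SELECT region, COUNT(DISTINCT customer)
FROM orders
GROUP BY region

Result:
  Central: 1 distinct
  East: 2 distinct
  Northeast: 2 distinct
  South: 2 distinct
  West: 2 distinct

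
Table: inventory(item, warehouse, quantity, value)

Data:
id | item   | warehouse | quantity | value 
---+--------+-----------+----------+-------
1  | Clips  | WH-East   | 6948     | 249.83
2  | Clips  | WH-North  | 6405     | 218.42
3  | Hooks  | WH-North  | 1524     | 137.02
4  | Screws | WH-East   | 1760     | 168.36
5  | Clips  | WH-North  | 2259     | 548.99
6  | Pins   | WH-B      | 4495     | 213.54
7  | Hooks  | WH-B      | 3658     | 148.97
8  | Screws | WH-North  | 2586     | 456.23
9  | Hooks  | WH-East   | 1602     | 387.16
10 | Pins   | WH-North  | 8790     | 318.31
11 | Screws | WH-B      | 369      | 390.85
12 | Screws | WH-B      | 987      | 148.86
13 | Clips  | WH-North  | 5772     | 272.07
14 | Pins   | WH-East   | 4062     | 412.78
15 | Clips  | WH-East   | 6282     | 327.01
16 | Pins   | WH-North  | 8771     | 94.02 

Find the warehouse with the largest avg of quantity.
SELECT warehouse, AVG(quantity) as val
FROM inventory
GROUP BY warehouse
ORDER BY val DESC
LIMIT 1

Result: WH-North with avg(quantity) = 5158.14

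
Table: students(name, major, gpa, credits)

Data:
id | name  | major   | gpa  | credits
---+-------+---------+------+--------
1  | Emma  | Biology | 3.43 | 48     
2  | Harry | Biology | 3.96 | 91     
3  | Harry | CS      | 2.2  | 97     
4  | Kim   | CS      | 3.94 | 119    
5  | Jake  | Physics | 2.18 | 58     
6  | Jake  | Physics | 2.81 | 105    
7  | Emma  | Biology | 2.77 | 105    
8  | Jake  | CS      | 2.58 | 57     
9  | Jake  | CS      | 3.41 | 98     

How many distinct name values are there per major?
SELECT major, COUNT(DISTINCT name)
FROM students
GROUP BY major

Result:
  Biology: 2 distinct
  CS: 3 distinct
  Physics: 1 distinct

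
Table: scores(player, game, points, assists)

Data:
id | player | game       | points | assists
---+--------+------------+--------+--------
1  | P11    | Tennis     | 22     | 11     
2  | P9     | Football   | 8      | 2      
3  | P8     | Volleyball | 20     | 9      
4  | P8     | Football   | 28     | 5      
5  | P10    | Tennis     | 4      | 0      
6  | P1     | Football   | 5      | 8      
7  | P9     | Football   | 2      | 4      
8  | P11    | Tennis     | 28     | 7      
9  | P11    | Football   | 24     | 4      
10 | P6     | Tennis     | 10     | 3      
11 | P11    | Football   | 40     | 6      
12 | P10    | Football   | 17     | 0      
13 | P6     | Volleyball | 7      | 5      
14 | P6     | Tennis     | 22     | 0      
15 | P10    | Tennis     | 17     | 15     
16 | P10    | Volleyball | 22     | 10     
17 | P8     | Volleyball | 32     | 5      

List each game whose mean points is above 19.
SELECT game, AVG(points)
FROM scores
GROUP BY game
HAVING AVG(points) > 19

Result:
  Volleyball: avg=20.25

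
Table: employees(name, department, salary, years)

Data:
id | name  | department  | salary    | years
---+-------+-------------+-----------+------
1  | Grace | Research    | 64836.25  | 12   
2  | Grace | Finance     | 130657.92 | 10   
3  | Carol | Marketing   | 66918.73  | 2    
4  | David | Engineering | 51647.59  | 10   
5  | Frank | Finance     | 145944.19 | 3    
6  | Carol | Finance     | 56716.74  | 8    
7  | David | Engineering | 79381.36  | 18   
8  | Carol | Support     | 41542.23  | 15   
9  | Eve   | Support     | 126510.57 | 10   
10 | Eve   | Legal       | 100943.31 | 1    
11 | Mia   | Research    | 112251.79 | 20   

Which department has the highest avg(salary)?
SELECT department, AVG(salary) as val
FROM employees
GROUP BY department
ORDER BY val DESC
LIMIT 1

Result: Finance with avg(salary) = 111106.28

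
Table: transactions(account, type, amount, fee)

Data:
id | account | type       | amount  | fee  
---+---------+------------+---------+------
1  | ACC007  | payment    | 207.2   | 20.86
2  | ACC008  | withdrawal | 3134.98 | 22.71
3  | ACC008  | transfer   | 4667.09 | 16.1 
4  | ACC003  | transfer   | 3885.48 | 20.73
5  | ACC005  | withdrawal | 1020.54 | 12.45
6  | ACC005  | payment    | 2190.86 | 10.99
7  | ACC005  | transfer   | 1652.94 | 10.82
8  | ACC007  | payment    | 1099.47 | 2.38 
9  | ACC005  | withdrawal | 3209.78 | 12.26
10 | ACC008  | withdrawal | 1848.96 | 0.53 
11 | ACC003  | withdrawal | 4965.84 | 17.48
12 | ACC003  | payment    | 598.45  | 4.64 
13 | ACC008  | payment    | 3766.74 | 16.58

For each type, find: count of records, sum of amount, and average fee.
SELECT type,
       COUNT(*) as cnt,
       SUM(amount) as total_amount,
       AVG(fee) as avg_fee
FROM transactions
GROUP BY type

Result:
  payment: 5 records, 7862.72 total amount, 11.09 avg fee
  transfer: 3 records, 10205.51 total amount, 15.88 avg fee
  withdrawal: 5 records, 14180.10 total amount, 13.09 avg fee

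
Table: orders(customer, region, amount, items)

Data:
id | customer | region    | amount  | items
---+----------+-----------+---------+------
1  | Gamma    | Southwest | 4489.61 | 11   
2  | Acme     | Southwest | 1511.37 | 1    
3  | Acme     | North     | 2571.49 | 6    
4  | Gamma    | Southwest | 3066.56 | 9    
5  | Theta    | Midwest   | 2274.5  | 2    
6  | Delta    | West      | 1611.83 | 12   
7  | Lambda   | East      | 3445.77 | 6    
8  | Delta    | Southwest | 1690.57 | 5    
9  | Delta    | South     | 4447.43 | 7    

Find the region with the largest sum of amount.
SELECT region, SUM(amount) as val
FROM orders
GROUP BY region
ORDER BY val DESC
LIMIT 1

Result: Southwest with sum(amount) = 10758.11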